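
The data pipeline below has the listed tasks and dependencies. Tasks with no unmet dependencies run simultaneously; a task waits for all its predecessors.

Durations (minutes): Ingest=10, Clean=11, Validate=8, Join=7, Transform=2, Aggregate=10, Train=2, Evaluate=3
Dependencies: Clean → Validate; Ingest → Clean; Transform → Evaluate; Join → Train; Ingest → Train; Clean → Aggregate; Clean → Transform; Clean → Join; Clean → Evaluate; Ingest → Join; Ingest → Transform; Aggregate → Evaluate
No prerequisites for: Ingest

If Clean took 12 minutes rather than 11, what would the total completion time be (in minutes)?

35

Baseline: Ingest→Clean→Aggregate→Evaluate = 10+11+10+3 = 34 → 34 minutes.
Clean is on the critical path; changing it to 12 makes that path 35 minutes.
The critical path is still Ingest→Clean→Aggregate→Evaluate; finish is now 35 minutes.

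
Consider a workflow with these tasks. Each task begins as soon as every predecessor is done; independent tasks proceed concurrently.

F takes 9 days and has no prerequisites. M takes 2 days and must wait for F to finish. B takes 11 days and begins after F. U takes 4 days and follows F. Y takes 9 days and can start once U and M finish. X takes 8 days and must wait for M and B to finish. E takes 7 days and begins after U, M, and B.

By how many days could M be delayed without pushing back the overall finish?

8

Critical path: F→B→X = 9+11+8 = 28, so the finish is 28 days.
Longest path through M: 20 days (earliest finish 11, latest finish 19).
Float = 28 − 20 = 8.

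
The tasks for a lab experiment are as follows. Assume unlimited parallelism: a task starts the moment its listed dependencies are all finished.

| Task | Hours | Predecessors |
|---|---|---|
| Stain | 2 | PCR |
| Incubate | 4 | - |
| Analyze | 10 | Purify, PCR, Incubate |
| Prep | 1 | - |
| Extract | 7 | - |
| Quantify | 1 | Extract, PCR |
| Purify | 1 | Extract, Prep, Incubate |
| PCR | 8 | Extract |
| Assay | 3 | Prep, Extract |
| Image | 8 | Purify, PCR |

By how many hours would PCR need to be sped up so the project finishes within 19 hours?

6

Current finish: 25 hours; target: 19.
PCR is on every critical path, so each hour cut from PCR cuts the finish by one (this holds down to a finish of 18).
Need 25 − 19 = 6 hours off PCR → PCR becomes 2 hours, finish becomes 19.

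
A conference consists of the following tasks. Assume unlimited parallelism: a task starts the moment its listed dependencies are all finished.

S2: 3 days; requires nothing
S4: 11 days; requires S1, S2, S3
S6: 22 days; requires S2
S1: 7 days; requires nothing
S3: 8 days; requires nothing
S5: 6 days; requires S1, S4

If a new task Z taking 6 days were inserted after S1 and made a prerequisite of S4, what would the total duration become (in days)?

30

Originally the plan takes 25 days.
With Z inserted, S4 now waits for max(S1, S2, S3, Z).
New critical path: S1→Z→S4→S5 = 7+6+11+6 = 30 ⇒ 30 days.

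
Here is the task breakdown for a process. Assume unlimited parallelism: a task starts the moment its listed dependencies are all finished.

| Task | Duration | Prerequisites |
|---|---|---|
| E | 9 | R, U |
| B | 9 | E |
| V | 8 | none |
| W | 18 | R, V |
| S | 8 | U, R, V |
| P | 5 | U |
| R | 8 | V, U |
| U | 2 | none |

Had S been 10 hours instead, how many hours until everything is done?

34

Baseline: V→R→W = 8+8+18 = 34 → 34 hours.
S has 10 hours of float (longest path through it is 24).
That remains the longest chain; total 34 hours.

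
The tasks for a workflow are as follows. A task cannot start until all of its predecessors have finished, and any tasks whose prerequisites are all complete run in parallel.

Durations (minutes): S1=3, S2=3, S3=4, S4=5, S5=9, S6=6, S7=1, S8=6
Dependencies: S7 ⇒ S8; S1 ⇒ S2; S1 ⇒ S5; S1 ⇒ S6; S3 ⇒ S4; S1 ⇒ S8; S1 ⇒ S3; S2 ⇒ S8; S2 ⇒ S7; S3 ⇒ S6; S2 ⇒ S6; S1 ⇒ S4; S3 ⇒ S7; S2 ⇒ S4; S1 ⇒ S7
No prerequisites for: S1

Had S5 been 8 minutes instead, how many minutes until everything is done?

Baseline: S1→S3→S7→S8 = 3+4+1+6 = 14 → 14 minutes.
S5 has 2 minutes of float (longest path through it is 12).
No other chain overtakes it, so the finish is 14 minutes.

14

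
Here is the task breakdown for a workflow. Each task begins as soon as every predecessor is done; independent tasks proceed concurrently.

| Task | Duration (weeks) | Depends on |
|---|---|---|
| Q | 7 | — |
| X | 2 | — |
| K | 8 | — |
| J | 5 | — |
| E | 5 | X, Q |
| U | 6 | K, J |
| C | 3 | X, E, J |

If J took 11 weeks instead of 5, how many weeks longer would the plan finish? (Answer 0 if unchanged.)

Critical path before the change: Q→E→C = 7+5+3 = 15 giving 15 weeks.
J has 4 weeks of float (longest path through it is 11).
Now J→U = 11+6 = 17 is longest, so the finish becomes 17 weeks.
Change in finish: 17 − 15 = +2 weeks.

2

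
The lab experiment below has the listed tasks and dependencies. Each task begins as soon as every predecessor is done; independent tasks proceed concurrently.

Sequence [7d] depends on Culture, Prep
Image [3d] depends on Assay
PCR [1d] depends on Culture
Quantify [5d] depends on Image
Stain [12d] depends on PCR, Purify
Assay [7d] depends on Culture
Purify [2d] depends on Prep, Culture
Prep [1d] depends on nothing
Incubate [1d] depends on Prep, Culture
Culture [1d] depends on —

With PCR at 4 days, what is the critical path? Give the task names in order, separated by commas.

Culture, PCR, Stain

Actual critical path: Culture→Assay→Image→Quantify = 1+7+3+5 = 16 ⇒ 16 days.
The longest path through PCR is only 14 days, so PCR has float 2.
The binding chain switches to Culture→PCR→Stain = 1+4+12 = 17; finish 17 days.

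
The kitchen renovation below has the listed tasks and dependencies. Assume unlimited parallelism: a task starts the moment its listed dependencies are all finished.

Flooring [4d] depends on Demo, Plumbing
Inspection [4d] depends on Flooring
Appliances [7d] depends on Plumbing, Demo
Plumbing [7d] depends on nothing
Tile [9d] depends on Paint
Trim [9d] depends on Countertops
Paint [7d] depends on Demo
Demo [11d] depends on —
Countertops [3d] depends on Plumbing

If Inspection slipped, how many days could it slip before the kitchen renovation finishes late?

8

The longest chain is Demo→Paint→Tile = 11+7+9 = 27; overall finish 27 days.
Inspection finishes as early as 19 and must finish by 27.
Float = 27 − 19 = 8.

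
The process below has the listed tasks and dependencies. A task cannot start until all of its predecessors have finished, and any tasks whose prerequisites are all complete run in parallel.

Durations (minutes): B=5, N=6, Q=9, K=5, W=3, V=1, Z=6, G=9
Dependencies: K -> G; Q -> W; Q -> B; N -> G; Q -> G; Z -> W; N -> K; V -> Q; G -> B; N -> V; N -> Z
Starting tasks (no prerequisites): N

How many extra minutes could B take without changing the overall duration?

0

N→V→Q→G→B = 6+1+9+9+5 = 30 sets the makespan at 30 minutes.
B finishes as early as 30 and must finish by 30.
Slack of B = 25 − 25 = 0 minutes.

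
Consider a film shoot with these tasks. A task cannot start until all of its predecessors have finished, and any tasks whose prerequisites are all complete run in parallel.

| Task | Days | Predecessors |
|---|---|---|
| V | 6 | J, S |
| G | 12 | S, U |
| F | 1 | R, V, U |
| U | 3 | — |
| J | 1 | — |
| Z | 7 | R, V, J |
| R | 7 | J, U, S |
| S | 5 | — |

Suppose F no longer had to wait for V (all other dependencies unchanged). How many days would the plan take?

19

With the dependency in place, S→R→Z = 5+7+7 = 19 sets the finish at 19 days.
Dropping V→F doesn't change F's earliest start (12); another predecessor still binds.
The longest chain is now S→R→Z = 5+7+7 = 19, so the plan takes 19 days.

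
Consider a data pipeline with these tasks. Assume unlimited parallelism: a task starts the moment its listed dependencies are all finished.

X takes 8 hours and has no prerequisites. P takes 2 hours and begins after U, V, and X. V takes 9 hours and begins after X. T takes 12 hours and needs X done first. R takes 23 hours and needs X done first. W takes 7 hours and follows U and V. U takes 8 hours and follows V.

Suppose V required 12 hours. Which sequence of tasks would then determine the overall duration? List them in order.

X, V, U, W

The binding path is X→V→U→W = 8+9+8+7 = 32; finish at 32 hours.
V is on the critical path; changing it to 12 makes that path 35 hours.
That remains the longest chain; total 35 hours.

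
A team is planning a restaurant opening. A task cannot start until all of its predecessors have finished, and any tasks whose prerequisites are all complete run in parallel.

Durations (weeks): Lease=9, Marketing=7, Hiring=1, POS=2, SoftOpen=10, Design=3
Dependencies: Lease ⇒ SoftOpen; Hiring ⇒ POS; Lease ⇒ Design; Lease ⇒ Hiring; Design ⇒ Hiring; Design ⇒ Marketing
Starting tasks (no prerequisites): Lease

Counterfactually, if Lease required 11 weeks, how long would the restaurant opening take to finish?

The binding path is Lease→Design→Marketing = 9+3+7 = 19; finish at 19 weeks.
Lease is on the critical path; changing it to 11 makes that path 21 weeks.
That remains the longest chain; total 21 weeks.

21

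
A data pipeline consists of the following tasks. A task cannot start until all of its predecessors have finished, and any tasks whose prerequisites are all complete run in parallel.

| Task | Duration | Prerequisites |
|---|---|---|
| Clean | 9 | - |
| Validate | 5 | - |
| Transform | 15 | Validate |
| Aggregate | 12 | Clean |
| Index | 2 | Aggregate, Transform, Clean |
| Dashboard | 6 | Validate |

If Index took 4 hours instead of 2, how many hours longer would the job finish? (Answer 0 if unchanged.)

2

Baseline: Clean→Aggregate→Index = 9+12+2 = 23 → 23 hours.
Index lies on that path, so at 4 hours the path becomes 25 hours.
The critical path is still Clean→Aggregate→Index; finish is now 25 hours.
Change in finish: 25 − 23 = +2 hours.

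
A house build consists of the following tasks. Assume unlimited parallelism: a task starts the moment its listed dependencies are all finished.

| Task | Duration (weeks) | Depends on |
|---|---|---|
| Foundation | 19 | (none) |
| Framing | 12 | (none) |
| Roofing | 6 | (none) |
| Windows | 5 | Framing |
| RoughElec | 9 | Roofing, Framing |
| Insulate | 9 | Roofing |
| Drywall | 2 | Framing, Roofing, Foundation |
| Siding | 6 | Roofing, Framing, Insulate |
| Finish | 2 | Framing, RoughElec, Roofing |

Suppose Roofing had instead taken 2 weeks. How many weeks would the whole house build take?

Actual critical path: Framing→RoughElec→Finish = 12+9+2 = 23 ⇒ 23 weeks.
Roofing has 2 weeks of float (longest path through it is 21).
That remains the longest chain; total 23 weeks.

23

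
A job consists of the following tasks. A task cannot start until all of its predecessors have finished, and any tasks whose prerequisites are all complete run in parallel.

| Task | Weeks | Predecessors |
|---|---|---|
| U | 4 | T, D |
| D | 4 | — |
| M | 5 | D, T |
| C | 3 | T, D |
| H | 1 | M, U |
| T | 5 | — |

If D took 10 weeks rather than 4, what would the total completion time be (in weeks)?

16

The binding path is T→M→H = 5+5+1 = 11; finish at 11 weeks.
D is off the critical path — its longest chain is 10 weeks, giving 1 of slack.
New critical path: D→M→H = 10+5+1 = 16 ⇒ 16 weeks.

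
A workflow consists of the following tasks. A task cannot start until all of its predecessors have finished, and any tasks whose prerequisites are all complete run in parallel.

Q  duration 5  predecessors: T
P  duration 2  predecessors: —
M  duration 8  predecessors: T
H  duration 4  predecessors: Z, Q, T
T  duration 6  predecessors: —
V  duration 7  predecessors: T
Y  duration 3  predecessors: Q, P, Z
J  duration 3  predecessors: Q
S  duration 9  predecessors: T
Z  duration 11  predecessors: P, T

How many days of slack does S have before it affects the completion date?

The longest chain is T→Z→H = 6+11+4 = 21; overall finish 21 days.
S finishes as early as 15 and must finish by 21.
So S can slip 21 − 15 = 6 days.

6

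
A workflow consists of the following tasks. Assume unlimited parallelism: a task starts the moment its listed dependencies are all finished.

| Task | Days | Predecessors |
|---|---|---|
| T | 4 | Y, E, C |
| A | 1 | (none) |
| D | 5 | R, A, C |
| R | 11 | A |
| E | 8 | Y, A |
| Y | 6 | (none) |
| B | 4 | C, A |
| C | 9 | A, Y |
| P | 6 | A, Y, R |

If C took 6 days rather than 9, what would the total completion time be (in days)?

18

As given, the longest chain is Y→C→D = 6+9+5 = 20, so the finish is 20 days.
C lies on that path, so at 6 days the path becomes 17 days.
Now A→R→P = 1+11+6 = 18 is longest, so the finish becomes 18 days.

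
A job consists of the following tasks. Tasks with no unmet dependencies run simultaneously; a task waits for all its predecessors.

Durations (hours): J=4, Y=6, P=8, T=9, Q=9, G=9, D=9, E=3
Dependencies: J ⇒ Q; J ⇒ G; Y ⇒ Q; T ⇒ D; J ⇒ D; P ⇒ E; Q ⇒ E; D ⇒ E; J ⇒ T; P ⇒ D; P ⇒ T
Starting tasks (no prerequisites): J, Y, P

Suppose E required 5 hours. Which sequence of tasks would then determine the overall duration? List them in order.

P, T, D, E

Baseline: P→T→D→E = 8+9+9+3 = 29 → 29 hours.
E is on the critical path; changing it to 5 makes that path 31 hours.
No other chain overtakes it, so the finish is 31 hours.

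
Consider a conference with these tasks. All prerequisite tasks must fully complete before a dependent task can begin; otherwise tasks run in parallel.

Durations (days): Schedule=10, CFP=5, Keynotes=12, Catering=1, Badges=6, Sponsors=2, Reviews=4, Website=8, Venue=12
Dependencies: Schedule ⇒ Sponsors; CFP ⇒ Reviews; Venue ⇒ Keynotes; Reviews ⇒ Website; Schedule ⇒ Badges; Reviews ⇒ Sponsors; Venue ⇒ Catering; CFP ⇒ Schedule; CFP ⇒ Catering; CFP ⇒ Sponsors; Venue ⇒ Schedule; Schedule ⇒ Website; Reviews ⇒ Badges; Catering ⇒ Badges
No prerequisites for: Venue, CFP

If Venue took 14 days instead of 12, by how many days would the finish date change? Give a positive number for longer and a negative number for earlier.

Critical path before the change: Venue→Schedule→Website = 12+10+8 = 30 giving 30 days.
Since Venue is critical, the +2 change carries straight to that chain (now 32 days).
The critical path is still Venue→Schedule→Website; finish is now 32 days.
Change in finish: 32 − 30 = +2 days.

2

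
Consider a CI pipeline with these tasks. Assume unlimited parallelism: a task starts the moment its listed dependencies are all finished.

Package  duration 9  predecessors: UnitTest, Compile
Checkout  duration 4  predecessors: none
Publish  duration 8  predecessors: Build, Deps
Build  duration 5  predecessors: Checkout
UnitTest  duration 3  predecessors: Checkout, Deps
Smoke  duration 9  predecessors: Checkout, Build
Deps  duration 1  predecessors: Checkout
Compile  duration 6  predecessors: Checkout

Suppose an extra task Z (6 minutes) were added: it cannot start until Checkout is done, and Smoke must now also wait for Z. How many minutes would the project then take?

19

Originally the project takes 19 minutes.
With Z inserted, Smoke now waits for max(Checkout, Build, Z).
New critical path: Checkout→Z→Smoke = 4+6+9 = 19 ⇒ 19 minutes.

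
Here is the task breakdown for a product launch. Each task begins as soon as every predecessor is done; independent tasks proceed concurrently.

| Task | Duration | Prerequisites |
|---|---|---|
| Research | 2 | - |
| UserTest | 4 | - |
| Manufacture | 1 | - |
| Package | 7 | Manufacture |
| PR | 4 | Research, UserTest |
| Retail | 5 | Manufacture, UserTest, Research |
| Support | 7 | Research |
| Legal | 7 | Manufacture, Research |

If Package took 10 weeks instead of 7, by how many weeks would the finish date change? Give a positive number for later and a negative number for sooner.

2

Actual critical path: Research→Support = 2+7 = 9 ⇒ 9 weeks.
Package has 1 week of float (longest path through it is 8).
The binding chain switches to Manufacture→Package = 1+10 = 11; finish 11 weeks.
Change in finish: 11 − 9 = +2 weeks.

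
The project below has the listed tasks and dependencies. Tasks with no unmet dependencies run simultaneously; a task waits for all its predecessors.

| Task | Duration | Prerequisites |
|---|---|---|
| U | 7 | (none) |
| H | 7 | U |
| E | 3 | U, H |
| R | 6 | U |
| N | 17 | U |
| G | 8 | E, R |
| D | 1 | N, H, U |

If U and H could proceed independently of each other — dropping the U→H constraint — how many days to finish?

25

Original critical path: U→H→E→G = 7+7+3+8 = 25 ⇒ 25 days.
Without U→H, H's earliest start moves from 7 to 0.
New critical path: U→N→D = 7+17+1 = 25 ⇒ 25 days.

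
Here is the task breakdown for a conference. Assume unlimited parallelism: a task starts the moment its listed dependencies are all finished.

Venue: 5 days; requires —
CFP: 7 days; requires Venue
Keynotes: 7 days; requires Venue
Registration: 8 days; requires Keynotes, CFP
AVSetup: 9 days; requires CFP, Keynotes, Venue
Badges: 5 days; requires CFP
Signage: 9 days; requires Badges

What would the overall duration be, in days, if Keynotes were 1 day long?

Actual critical path: Venue→CFP→Badges→Signage = 5+7+5+9 = 26 ⇒ 26 days.
Keynotes is off the critical path — its longest chain is 21 days, giving 5 of slack.
The critical path is still Venue→CFP→Badges→Signage; finish is now 26 days.

26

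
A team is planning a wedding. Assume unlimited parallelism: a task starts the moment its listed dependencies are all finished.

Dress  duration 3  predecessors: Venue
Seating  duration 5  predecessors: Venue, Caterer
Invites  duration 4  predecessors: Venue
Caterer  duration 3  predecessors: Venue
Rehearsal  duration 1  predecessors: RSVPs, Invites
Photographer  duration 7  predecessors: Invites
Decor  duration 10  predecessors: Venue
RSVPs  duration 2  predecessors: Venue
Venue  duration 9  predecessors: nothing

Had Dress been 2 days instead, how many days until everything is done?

The binding path is Venue→Invites→Photographer = 9+4+7 = 20; finish at 20 days.
Dress is off the critical path — its longest chain is 12 days, giving 8 of slack.
That remains the longest chain; total 20 days.

20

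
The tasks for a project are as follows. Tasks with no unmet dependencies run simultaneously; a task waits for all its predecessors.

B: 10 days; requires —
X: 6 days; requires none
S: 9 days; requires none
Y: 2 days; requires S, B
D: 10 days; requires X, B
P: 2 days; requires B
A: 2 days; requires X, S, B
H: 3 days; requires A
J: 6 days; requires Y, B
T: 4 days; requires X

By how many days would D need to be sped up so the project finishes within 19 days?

1

Current finish: 20 days; target: 19.
D is on every critical path, so each day cut from D cuts the finish by one (this holds down to a finish of 18).
Need 20 − 19 = 1 day off D → D becomes 9 days, finish becomes 19.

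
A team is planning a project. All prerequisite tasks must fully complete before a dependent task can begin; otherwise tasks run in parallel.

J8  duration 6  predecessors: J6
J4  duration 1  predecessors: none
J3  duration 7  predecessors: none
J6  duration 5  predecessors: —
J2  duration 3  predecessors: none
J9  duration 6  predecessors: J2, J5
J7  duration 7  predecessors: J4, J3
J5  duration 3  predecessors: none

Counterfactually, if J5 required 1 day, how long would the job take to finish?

14

Critical path before the change: J3→J7 = 7+7 = 14 giving 14 days.
J5 is off the critical path — its longest chain is 9 days, giving 5 of slack.
The critical path is still J3→J7; finish is now 14 days.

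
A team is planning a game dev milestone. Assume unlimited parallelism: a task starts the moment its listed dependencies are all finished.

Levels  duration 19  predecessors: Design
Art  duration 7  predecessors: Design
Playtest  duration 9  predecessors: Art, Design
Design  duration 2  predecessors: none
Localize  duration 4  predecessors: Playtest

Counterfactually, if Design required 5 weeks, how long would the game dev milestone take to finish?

As given, the longest chain is Design→Art→Playtest→Localize = 2+7+9+4 = 22, so the finish is 22 weeks.
Design lies on that path, so at 5 weeks the path becomes 25 weeks.
That remains the longest chain; total 25 weeks.

25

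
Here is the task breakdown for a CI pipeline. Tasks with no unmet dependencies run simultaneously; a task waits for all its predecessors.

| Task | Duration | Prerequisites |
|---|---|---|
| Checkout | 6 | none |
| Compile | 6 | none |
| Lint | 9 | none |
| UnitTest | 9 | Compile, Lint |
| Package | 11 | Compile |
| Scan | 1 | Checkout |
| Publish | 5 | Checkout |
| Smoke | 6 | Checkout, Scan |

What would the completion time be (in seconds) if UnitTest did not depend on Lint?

Original critical path: Lint→UnitTest = 9+9 = 18 ⇒ 18 seconds.
Without Lint→UnitTest, UnitTest's earliest start moves from 9 to 6.
New critical path: Compile→Package = 6+11 = 17 ⇒ 17 seconds.

17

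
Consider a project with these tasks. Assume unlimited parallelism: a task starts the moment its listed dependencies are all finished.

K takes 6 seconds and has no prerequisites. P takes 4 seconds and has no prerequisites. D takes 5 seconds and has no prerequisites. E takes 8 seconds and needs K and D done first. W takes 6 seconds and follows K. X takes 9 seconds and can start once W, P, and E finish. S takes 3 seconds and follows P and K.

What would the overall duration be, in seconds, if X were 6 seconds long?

20

As given, the longest chain is K→E→X = 6+8+9 = 23, so the finish is 23 seconds.
Since X is critical, the -3 change carries straight to that chain (now 20 seconds).
The critical path is still K→E→X; finish is now 20 seconds.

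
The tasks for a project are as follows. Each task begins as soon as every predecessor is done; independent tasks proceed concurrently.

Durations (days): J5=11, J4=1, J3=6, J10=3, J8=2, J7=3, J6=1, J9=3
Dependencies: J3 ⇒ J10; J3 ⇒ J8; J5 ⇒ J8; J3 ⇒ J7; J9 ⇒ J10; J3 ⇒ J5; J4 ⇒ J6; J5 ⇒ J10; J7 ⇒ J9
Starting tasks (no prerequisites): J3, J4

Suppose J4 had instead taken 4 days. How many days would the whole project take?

20

The binding path is J3→J5→J10 = 6+11+3 = 20; finish at 20 days.
J4 has 18 days of float (longest path through it is 2).
No other chain overtakes it, so the finish is 20 days.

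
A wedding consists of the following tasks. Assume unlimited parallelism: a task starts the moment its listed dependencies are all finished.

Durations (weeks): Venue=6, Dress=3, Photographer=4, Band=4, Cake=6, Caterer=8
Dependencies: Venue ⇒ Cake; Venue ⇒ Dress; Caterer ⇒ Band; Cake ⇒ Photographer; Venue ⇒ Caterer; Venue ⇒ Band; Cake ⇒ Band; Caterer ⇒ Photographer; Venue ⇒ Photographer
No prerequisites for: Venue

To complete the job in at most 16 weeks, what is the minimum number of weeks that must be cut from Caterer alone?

2

Current finish: 18 weeks; target: 16.
Caterer is on every critical path, so each week cut from Caterer cuts the finish by one (this holds down to a finish of 16).
Need 18 − 16 = 2 weeks off Caterer → Caterer becomes 6 weeks, finish becomes 16.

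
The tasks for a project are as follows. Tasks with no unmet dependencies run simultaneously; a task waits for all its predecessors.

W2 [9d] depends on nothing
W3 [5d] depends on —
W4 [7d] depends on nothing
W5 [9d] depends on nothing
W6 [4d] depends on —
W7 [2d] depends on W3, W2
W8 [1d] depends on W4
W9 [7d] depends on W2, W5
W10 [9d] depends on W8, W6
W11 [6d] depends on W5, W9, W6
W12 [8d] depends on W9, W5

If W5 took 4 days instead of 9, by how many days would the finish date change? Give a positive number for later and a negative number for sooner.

Critical path before the change: W5→W9→W12 = 9+7+8 = 24 giving 24 days.
W5 is on the critical path; changing it to 4 makes that path 19 days.
New critical path: W2→W9→W12 = 9+7+8 = 24 ⇒ 24 days.
Change in finish: 24 − 24 = +0 days.

0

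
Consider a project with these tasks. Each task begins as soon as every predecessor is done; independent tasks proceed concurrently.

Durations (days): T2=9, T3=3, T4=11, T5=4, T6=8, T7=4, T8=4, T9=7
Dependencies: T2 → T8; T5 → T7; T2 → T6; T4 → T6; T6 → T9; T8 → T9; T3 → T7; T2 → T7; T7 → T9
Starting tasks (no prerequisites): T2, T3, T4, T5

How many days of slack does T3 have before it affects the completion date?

12

The longest chain is T4→T6→T9 = 11+8+7 = 26; overall finish 26 days.
T3 finishes as early as 3 and must finish by 15.
Slack of T3 = 12 − 0 = 12 days.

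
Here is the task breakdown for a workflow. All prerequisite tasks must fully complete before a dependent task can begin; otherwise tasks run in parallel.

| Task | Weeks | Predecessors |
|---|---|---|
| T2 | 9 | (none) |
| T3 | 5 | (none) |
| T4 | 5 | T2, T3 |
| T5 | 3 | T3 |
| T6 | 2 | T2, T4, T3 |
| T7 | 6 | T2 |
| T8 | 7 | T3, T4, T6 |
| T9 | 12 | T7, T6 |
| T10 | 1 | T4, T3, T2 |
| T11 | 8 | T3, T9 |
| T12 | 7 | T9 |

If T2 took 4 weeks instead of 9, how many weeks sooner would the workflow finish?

4

As given, the longest chain is T2→T4→T6→T9→T11 = 9+5+2+12+8 = 36, so the finish is 36 weeks.
T2 lies on that path, so at 4 weeks the path becomes 31 weeks.
Now T3→T4→T6→T9→T11 = 5+5+2+12+8 = 32 is longest, so the finish becomes 32 weeks.
Change in finish: 32 − 36 = -4 weeks.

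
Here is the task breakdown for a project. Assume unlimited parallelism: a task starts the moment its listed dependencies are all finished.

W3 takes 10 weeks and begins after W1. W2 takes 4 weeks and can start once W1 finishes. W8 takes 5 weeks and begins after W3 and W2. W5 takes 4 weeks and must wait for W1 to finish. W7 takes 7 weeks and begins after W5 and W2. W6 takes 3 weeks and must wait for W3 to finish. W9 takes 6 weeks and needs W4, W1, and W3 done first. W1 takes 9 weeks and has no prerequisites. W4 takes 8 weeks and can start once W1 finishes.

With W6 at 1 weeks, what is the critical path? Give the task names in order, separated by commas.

W1, W3, W9

Critical path before the change: W1→W3→W9 = 9+10+6 = 25 giving 25 weeks.
The longest path through W6 is only 22 weeks, so W6 has float 3.
No other chain overtakes it, so the finish is 25 weeks.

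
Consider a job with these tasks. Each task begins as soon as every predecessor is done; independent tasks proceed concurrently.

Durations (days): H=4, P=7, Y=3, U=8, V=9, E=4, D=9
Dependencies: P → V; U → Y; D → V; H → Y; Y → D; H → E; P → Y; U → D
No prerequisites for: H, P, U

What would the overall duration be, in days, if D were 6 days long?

Critical path before the change: U→Y→D→V = 8+3+9+9 = 29 giving 29 days.
D is on the critical path; changing it to 6 makes that path 26 days.
No other chain overtakes it, so the finish is 26 days.

26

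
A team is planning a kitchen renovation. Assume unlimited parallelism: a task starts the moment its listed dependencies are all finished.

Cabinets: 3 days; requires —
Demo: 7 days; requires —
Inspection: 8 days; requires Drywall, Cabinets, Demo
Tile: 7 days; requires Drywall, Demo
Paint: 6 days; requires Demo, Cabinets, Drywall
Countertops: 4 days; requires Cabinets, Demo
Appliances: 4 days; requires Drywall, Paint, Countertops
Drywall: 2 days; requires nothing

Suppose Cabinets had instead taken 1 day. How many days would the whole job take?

17

Critical path before the change: Demo→Paint→Appliances = 7+6+4 = 17 giving 17 days.
Cabinets is off the critical path — its longest chain is 13 days, giving 4 of slack.
That remains the longest chain; total 17 days.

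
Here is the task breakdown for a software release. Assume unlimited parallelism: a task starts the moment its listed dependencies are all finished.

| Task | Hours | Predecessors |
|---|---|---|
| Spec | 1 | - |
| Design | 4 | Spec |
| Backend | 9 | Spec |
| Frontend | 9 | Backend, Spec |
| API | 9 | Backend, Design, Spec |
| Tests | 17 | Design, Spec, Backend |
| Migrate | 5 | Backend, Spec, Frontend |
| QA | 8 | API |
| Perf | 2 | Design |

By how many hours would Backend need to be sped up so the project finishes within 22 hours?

5

Current finish: 27 hours; target: 22.
Backend is on every critical path, so each hour cut from Backend cuts the finish by one (this holds down to a finish of 22).
Need 27 − 22 = 5 hours off Backend → Backend becomes 4 hours, finish becomes 22.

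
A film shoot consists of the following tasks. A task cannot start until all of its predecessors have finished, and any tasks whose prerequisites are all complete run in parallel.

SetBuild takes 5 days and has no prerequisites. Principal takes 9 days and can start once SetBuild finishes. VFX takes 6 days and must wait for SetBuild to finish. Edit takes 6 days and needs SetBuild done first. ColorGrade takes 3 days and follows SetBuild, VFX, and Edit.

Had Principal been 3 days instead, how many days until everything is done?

14

Critical path before the change: SetBuild→Principal = 5+9 = 14 giving 14 days.
Since Principal is critical, the -6 change carries straight to that chain (now 8 days).
Now SetBuild→VFX→ColorGrade = 5+6+3 = 14 is longest, so the finish becomes 14 days.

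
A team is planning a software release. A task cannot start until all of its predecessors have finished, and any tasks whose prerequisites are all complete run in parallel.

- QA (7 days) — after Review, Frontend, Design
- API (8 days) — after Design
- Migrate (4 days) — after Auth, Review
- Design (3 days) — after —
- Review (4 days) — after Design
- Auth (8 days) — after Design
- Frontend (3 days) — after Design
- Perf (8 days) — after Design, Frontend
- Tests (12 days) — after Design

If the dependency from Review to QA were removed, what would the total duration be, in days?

Original critical path: Design→Auth→Migrate = 3+8+4 = 15 ⇒ 15 days.
Without Review→QA, QA's earliest start moves from 7 to 6.
The longest chain is now Design→Auth→Migrate = 3+8+4 = 15, so the project takes 15 days.

15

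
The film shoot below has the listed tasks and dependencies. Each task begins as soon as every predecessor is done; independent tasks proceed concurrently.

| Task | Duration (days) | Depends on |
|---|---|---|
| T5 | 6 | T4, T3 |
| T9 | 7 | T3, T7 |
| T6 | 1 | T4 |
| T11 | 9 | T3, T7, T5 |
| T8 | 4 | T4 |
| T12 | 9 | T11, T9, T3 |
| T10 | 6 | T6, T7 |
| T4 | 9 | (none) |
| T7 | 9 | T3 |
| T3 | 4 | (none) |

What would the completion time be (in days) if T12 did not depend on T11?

29

Original critical path: T4→T5→T11→T12 = 9+6+9+9 = 33 ⇒ 33 days.
Without T11→T12, T12's earliest start moves from 24 to 20.
After: T3→T7→T9→T12 = 4+9+7+9 = 29 → 29 days.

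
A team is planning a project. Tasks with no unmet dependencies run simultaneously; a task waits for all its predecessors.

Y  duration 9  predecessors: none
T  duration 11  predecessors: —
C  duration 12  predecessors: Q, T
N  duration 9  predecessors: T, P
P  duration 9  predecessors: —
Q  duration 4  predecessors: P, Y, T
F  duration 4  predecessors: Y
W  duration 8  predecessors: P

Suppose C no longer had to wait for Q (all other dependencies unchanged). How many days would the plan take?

23

Before: longest chain T→Q→C = 11+4+12 = 27, finish 27.
Without Q→C, C's earliest start moves from 15 to 11.
After: T→C = 11+12 = 23 → 23 days.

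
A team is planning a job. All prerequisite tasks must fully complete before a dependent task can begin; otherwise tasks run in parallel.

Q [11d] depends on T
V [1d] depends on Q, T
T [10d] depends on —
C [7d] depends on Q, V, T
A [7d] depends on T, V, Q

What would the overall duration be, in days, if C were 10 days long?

32

As given, the longest chain is T→Q→V→C = 10+11+1+7 = 29, so the finish is 29 days.
C is on the critical path; changing it to 10 makes that path 32 days.
The critical path is still T→Q→V→C; finish is now 32 days.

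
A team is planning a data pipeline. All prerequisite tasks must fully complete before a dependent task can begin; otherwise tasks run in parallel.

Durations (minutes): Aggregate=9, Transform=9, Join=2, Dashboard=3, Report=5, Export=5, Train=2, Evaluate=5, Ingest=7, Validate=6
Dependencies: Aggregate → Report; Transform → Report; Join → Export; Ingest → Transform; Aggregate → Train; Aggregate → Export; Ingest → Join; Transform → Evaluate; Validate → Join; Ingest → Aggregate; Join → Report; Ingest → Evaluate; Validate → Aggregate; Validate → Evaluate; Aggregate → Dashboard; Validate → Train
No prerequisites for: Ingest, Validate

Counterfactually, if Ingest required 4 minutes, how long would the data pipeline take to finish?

20

Actual critical path: Ingest→Transform→Evaluate = 7+9+5 = 21 ⇒ 21 minutes.
Since Ingest is critical, the -3 change carries straight to that chain (now 18 minutes).
New critical path: Validate→Aggregate→Export = 6+9+5 = 20 ⇒ 20 minutes.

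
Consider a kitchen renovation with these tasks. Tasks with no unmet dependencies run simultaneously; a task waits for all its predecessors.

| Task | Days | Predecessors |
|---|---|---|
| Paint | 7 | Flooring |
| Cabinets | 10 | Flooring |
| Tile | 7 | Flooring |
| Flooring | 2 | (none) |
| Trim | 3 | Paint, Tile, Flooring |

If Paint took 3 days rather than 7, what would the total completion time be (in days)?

Critical path before the change: Flooring→Paint→Trim = 2+7+3 = 12 giving 12 days.
Paint lies on that path, so at 3 days the path becomes 8 days.
The binding chain switches to Flooring→Cabinets = 2+10 = 12; finish 12 days.

12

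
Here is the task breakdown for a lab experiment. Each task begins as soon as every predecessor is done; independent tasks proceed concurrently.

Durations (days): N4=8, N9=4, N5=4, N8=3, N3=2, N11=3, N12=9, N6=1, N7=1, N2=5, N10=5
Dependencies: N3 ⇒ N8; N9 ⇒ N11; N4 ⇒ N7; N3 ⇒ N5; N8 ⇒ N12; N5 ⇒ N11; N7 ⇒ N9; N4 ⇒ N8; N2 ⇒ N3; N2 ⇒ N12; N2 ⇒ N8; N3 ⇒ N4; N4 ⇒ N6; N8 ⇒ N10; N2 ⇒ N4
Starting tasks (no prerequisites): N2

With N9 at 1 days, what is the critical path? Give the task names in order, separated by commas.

N2, N3, N4, N8, N12

The binding path is N2→N3→N4→N8→N12 = 5+2+8+3+9 = 27; finish at 27 days.
N9 is off the critical path — its longest chain is 23 days, giving 4 of slack.
The critical path is still N2→N3→N4→N8→N12; finish is now 27 days.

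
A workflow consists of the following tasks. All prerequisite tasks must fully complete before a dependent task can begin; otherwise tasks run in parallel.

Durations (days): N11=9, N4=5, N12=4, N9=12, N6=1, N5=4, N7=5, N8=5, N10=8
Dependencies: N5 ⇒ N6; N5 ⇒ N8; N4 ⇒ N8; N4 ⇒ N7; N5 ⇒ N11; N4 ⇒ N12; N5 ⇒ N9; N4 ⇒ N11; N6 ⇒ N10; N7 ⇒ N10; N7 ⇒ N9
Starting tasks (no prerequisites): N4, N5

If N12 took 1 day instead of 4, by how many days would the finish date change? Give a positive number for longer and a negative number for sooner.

Actual critical path: N4→N7→N9 = 5+5+12 = 22 ⇒ 22 days.
N12 is off the critical path — its longest chain is 9 days, giving 13 of slack.
That remains the longest chain; total 22 days.
Change in finish: 22 − 22 = +0 days.

0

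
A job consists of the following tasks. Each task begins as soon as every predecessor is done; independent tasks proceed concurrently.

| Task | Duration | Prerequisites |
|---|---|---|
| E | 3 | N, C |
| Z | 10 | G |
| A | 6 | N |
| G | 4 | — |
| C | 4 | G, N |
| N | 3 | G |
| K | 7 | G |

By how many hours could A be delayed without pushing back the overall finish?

1

Critical path: G→N→C→E = 4+3+4+3 = 14, so the finish is 14 hours.
Longest path through A: 13 hours (earliest finish 13, latest finish 14).
Slack of A = 8 − 7 = 1 hour.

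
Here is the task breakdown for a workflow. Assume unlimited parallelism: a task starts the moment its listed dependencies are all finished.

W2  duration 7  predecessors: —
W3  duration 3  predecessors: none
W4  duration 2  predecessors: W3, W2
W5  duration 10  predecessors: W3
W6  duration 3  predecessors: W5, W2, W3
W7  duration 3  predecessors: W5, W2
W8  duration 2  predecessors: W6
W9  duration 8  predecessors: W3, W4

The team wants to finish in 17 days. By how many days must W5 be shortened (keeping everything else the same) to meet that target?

1

Current finish: 18 days; target: 17.
W5 is on every critical path, so each day cut from W5 cuts the finish by one (this holds down to a finish of 17).
Need 18 − 17 = 1 day off W5 → W5 becomes 9 days, finish becomes 17.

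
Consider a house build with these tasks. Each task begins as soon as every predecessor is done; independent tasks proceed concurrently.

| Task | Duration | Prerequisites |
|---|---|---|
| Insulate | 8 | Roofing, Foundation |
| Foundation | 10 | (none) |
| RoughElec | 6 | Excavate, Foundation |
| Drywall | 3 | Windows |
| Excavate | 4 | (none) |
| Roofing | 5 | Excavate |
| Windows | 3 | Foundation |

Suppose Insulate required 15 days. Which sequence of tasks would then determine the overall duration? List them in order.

Actual critical path: Foundation→Insulate = 10+8 = 18 ⇒ 18 days.
Since Insulate is critical, the +7 change carries straight to that chain (now 25 days).
No other chain overtakes it, so the finish is 25 days.

Foundation, Insulate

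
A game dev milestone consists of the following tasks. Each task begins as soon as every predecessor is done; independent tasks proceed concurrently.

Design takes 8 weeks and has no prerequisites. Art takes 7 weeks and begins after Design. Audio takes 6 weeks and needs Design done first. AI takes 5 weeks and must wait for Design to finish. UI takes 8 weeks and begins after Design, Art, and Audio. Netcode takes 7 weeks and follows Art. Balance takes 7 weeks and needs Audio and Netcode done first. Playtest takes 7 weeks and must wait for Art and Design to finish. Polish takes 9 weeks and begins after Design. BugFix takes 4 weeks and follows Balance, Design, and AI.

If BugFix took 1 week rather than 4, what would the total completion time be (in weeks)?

30

Baseline: Design→Art→Netcode→Balance→BugFix = 8+7+7+7+4 = 33 → 33 weeks.
Since BugFix is critical, the -3 change carries straight to that chain (now 30 weeks).
No other chain overtakes it, so the finish is 30 weeks.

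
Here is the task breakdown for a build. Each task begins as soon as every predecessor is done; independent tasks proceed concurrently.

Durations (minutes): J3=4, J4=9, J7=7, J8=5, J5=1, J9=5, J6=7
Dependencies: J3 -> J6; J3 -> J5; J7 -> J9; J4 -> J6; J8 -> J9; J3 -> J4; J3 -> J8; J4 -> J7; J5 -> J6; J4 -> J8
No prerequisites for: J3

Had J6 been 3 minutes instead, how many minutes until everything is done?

Baseline: J3→J4→J7→J9 = 4+9+7+5 = 25 → 25 minutes.
The longest path through J6 is only 20 minutes, so J6 has float 5.
That remains the longest chain; total 25 minutes.

25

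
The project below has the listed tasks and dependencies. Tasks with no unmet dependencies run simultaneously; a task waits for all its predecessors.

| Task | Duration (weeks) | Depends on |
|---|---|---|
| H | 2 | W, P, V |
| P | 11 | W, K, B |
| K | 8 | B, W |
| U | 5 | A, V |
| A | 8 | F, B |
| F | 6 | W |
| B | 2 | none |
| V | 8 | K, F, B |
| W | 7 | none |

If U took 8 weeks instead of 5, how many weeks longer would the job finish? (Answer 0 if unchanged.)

3

Baseline: W→K→V→U = 7+8+8+5 = 28 → 28 weeks.
Since U is critical, the +3 change carries straight to that chain (now 31 weeks).
That remains the longest chain; total 31 weeks.
Change in finish: 31 − 28 = +3 weeks.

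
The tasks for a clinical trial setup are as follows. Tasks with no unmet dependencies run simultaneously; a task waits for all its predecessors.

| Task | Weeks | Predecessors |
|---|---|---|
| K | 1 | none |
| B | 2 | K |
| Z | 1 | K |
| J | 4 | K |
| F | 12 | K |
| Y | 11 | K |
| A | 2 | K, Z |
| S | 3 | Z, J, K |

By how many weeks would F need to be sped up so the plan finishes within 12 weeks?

Current finish: 13 weeks; target: 12.
F is on every critical path, so each week cut from F cuts the finish by one (this holds down to a finish of 12).
Need 13 − 12 = 1 week off F → F becomes 11 weeks, finish becomes 12.

1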